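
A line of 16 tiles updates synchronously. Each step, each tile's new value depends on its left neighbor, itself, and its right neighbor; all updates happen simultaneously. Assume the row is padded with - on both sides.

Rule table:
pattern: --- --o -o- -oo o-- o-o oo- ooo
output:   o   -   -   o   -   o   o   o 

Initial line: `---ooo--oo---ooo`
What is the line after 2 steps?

step 1: oo-ooo--oo-o-ooo
step 2: oooooo--ooo-oooo

oooooo--ooo-oooo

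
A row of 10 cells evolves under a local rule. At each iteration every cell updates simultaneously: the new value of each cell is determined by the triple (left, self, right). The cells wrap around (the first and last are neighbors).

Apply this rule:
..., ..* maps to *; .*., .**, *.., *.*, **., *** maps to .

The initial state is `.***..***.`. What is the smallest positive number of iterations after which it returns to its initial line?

10

*....*....
..***..***
.*....*...
*..***..**
..*....*..
**..***..*
...*....*.
***..***..
....*....*
.***..***.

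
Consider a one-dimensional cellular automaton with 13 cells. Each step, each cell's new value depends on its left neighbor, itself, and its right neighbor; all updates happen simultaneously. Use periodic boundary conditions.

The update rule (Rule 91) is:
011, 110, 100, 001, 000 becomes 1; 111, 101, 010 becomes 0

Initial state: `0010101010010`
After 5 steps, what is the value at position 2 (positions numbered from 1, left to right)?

0

1100000001101
0111111111101
0100000000100
1011111111011
1010000001010
position 2 holds 0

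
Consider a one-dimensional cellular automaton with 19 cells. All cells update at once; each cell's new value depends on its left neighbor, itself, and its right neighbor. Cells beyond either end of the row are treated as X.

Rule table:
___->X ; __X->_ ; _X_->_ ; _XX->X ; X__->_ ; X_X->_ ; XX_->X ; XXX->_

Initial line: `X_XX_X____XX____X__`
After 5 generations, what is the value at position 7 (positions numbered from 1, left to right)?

X_XX___XX_XX_XX____
X_XX_X_XX_XX_XX_XX_
X_XX___XX_XX_XX_XX_
X_XX_X_XX_XX_XX_XX_  (repeats generation 2; period 2)
generation 5: X_XX___XX_XX_XX_XX_
position 7 holds _

_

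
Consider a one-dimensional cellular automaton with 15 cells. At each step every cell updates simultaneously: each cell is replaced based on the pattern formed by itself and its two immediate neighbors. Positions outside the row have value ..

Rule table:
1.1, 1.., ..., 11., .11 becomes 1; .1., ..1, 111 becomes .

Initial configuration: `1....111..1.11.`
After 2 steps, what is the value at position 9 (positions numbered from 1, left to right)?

1

step 1: .111.1.11..1111
step 2: .1.11.1111.1..1
position 9 holds 1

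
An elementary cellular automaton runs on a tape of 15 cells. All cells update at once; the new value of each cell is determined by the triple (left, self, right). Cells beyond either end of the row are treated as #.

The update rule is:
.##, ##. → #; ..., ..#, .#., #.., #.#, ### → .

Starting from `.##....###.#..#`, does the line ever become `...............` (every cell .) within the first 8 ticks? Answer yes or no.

no

.##....#.#....#
.##...........#
.##...........#  (fixed point — unchanged through tick 8)
tick 8 is .##...........#, still not uniform .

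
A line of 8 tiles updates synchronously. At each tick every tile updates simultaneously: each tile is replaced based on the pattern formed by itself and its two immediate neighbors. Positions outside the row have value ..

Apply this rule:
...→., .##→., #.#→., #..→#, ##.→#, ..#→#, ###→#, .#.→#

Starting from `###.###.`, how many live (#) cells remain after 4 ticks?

7

.##..###
#.###.##
#..##..#
###.####
count of #: 7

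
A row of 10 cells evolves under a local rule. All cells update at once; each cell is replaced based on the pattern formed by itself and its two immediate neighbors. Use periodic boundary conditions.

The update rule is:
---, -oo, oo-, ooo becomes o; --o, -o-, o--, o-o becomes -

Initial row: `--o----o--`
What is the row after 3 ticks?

o---oo---o

o---oo---o
o-o-oo-o-o
o---oo---o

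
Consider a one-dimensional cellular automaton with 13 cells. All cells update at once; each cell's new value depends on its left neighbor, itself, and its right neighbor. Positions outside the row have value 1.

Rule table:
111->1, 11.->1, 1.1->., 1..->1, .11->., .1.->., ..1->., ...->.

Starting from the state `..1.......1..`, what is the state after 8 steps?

step 1: 1..1.......1.
step 2: 11..1........
step 3: 111..1.......
step 4: 1111..1......
step 5: 11111..1.....
step 6: 111111..1....
step 7: 1111111..1...
step 8: 11111111..1..

11111111..1..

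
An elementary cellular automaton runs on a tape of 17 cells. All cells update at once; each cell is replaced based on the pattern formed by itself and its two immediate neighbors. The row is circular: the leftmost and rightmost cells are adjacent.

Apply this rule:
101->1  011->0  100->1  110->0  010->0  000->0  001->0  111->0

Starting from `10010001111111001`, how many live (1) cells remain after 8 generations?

generation 1: 01001000000000100
generation 2: 00100100000000010
generation 3: 00010010000000001
generation 4: 10001001000000000
generation 5: 01000100100000000
generation 6: 00100010010000000
generation 7: 00010001001000000
generation 8: 00001000100100000
count of 1: 3

3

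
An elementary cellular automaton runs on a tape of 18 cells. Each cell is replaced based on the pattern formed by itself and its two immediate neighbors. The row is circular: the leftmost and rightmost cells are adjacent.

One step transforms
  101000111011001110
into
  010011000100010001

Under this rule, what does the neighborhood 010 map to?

0

At position 0 the neighborhood is 010; the next row has 0 there.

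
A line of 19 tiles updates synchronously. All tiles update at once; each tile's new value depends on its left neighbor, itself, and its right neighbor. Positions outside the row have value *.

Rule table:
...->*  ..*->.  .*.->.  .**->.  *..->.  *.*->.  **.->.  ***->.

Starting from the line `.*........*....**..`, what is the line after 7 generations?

generation 1: ...******...**.....
generation 2: .*........*....***.
generation 3: ...******...**.....  (repeats generation 1; period 2)
generation 7: ...******...**.....

...******...**.....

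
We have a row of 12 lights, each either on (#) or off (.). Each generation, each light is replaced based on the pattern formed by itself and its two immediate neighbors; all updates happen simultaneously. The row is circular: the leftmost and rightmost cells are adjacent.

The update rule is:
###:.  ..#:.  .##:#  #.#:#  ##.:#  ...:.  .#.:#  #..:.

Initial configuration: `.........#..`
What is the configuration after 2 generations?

.........#..

.........#..  (fixed point — unchanged through generation 2)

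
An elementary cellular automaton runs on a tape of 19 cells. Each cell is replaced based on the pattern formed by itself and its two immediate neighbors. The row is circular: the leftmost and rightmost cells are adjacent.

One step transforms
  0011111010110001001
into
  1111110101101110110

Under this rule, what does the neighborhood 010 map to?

0

At position 8 the neighborhood is 010; the next row has 0 there.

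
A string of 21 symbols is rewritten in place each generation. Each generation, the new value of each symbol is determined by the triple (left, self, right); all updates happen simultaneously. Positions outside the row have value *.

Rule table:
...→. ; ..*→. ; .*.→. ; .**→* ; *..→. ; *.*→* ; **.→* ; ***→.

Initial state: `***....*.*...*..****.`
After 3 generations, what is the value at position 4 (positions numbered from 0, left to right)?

.

..*.....*.......*..**
...................*.
....................*
position 4 holds .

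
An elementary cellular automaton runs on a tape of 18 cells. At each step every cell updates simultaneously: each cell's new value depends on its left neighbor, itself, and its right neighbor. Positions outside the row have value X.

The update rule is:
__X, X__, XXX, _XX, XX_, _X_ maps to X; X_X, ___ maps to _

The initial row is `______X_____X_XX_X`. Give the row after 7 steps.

X____XXX___XX_XX_X
XX__XXXXX_XXX_XX_X
XXXXXXXXX_XXX_XX_X
XXXXXXXXX_XXX_XX_X  (fixed point — unchanged through step 7)

XXXXXXXXX_XXX_XX_X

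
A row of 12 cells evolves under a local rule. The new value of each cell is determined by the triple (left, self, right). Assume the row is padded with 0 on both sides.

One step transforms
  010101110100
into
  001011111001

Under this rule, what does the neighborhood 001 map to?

At position 0 the neighborhood is 001; the next row has 0 there.

0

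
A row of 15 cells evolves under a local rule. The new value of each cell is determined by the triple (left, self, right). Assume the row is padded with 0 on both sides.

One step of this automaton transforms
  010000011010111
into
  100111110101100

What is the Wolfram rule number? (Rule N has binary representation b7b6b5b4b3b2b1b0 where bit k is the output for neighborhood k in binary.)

43

position 13: 111 → 0  (bit 7 = 0)
position 8: 110 → 0  (bit 6 = 0)
position 9: 101 → 1  (bit 5 = 1)
position 2: 100 → 0  (bit 4 = 0)
position 7: 011 → 1  (bit 3 = 1)
position 1: 010 → 0  (bit 2 = 0)
position 0: 001 → 1  (bit 1 = 1)
position 3: 000 → 1  (bit 0 = 1)
bits b7..b0 = 00101011 = 43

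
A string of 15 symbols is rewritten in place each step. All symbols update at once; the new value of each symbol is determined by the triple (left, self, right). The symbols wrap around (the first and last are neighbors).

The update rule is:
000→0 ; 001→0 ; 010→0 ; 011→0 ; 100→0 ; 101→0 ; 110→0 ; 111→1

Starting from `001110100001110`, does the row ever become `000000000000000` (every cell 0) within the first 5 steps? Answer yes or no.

yes

000100000000100
000000000000000
all cells are 0 at step 2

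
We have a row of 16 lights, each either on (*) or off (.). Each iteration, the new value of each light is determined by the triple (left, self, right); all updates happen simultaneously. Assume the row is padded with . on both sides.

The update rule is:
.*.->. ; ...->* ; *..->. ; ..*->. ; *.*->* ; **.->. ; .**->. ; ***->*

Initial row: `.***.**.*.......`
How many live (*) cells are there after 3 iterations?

iteration 1: ..*.*..*..******
iteration 2: *..*.......****.
iteration 3: .....*****..**..
count of *: 7

7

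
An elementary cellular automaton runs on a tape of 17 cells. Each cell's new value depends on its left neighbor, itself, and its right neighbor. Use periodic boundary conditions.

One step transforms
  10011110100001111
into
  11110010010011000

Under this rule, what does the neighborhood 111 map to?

At position 4 the neighborhood is 111; the next row has 0 there.

0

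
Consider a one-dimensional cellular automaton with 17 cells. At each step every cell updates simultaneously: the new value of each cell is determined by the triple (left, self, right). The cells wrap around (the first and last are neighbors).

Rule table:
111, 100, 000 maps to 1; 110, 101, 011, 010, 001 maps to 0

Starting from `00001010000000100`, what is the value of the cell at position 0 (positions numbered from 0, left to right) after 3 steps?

1

step 1: 11100001111110011
step 2: 11011100111101001
step 3: 10001010011000100
position 0 holds 1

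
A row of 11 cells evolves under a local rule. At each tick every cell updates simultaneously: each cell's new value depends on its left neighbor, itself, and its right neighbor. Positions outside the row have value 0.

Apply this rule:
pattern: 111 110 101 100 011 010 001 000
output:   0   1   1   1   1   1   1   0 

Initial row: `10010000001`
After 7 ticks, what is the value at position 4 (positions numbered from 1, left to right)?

0

tick 1: 11111000011
tick 2: 10001100111
tick 3: 11011111101
tick 4: 11110000111
tick 5: 10011001101
tick 6: 11111111111
tick 7: 10000000001
position 4 holds 0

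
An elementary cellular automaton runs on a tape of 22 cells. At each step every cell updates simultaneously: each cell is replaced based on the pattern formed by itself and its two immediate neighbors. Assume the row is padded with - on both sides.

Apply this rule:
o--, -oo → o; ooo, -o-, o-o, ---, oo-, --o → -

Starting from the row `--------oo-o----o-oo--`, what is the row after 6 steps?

--------o---o-----o-o-
---------o---o-------o
----------o---o-------
-----------o---o------
------------o---o-----
-------------o---o----

-------------o---o----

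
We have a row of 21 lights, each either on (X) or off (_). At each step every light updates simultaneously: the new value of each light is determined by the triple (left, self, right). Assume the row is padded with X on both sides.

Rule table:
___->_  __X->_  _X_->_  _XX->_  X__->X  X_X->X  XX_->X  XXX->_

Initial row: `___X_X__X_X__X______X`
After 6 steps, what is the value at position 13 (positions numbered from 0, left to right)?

X___X_X__X_X__X______
XX___X_X__X_X__X_____
_XX___X_X__X_X__X____
X_XX___X_X__X_X__X___
XX_XX___X_X__X_X__X__
_XX_XX___X_X__X_X__X_
position 13 holds _

_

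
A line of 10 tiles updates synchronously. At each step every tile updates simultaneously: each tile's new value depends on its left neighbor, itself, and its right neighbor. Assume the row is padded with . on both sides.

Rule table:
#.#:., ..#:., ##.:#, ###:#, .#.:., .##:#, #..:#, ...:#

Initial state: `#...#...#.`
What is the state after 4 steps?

.###.#####

step 1: .##..##..#
step 2: .###.###..
step 3: .###.#####
step 4: .###.#####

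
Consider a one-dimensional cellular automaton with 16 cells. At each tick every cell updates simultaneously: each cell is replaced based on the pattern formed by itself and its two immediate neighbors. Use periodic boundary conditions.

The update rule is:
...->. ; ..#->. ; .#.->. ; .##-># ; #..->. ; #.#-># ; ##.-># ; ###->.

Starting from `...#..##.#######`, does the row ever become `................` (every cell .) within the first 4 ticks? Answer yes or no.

yes

tick 1: ......####.....#
tick 2: ......#..#......
tick 3: ................
all cells are . at tick 3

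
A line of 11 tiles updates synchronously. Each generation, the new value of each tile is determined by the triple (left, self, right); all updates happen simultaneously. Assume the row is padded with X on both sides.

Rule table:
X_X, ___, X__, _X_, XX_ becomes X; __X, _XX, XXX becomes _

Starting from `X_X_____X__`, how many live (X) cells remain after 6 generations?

XXXXXXX_XX_
______XX_XX
XXXXX__XX__
____XX__XX_
XXX__XX__XX
__XX__XX___
count of X: 4

4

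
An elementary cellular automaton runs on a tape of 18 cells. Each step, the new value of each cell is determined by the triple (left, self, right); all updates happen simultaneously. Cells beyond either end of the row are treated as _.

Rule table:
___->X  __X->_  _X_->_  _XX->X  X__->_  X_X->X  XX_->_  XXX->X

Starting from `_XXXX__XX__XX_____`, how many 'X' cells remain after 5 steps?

8

step 1: _XXX___X___X__XXXX
step 2: _XX__X___X____XXX_
step 3: _X_____X___XX_XX__
step 4: ___XXX___X_X_XX__X
step 5: XX_XX__X__X_XX____
count of X: 8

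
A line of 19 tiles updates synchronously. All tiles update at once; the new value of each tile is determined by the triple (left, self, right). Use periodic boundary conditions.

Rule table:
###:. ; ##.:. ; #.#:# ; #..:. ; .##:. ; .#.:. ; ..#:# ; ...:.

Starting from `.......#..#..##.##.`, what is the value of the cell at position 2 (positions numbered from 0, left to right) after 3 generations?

......#..#..#..#...
.....#..#..#..#....
....#..#..#..#.....
position 2 holds .

.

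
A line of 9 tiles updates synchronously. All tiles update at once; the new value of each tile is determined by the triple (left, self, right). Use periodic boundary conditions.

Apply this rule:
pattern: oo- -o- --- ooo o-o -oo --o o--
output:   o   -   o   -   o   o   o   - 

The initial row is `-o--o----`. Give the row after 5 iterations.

iteration 1: o--o--ooo
iteration 2: o-o--oo--
iteration 3: -o--ooo-o
iteration 4: o--oo-oo-
iteration 5: --ooooooo

--ooooooo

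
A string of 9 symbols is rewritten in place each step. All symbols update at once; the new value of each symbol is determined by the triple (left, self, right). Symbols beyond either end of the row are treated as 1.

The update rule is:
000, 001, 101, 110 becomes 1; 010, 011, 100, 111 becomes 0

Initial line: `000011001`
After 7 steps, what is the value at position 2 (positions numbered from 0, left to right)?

0

011101010
100110101
101011010
110101101
011010110
101101011
110110100
position 2 holds 0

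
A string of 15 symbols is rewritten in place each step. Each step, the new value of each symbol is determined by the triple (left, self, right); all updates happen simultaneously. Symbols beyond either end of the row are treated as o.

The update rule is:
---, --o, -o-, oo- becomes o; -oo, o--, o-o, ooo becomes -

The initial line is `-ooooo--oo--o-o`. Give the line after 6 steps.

-ooooo-o-o--o-o

-----o-o-o-oo--
-ooooo-o-o--o-o
-----o-o-o-oo--  (repeats step 1; period 2)
step 6: -ooooo-o-o--o-o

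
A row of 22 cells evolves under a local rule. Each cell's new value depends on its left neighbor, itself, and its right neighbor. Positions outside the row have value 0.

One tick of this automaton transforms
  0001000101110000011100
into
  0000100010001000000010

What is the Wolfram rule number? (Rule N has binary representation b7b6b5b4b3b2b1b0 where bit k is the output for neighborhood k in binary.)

48

position 10: 111 → 0  (bit 7 = 0)
position 11: 110 → 0  (bit 6 = 0)
position 8: 101 → 1  (bit 5 = 1)
position 4: 100 → 1  (bit 4 = 1)
position 9: 011 → 0  (bit 3 = 0)
position 3: 010 → 0  (bit 2 = 0)
position 2: 001 → 0  (bit 1 = 0)
position 0: 000 → 0  (bit 0 = 0)
bits b7..b0 = 00110000 = 48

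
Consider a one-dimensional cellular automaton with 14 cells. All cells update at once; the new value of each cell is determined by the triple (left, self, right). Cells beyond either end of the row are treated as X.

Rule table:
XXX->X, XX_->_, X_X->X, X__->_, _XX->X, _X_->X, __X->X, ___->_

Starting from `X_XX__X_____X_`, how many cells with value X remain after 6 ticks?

_XX__XX____XXX
XX__XX____XXXX
X__XX____XXXXX
__XX____XXXXXX
_XX____XXXXXXX
XX____XXXXXXXX
count of X: 10

10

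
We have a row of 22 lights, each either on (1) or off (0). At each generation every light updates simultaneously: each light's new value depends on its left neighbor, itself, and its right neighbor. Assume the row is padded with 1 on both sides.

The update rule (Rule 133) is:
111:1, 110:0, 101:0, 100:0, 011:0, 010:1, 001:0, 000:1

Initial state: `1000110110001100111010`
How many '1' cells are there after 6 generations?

9

0010000000100000010010
0010111110101111010010
0010011100100110010010
0010001000100000010010
0010101010101111010010
0010101010100110010010
count of 1: 9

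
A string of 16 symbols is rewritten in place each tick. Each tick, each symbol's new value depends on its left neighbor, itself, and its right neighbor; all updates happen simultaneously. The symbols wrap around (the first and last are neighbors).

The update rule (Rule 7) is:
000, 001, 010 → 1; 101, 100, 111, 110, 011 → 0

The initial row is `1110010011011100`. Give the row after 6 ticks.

1111110000111111

0000110100000001
0111000101111111
0000011100000000
1111100001111111
0000001110000000
1111110000111111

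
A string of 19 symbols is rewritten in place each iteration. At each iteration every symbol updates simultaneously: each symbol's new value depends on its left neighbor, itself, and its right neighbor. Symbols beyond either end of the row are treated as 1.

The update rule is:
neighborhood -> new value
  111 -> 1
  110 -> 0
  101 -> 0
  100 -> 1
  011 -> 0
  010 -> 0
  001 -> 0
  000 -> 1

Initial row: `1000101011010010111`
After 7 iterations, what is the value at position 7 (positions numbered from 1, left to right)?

1

iteration 1: 0110000000001000011
iteration 2: 0001111111100111001
iteration 3: 1100111111010010100
iteration 4: 1010011110001000010
iteration 5: 0001001101100111000
iteration 6: 1100100000010010110
iteration 7: 1010011111001000000
position 7 holds 1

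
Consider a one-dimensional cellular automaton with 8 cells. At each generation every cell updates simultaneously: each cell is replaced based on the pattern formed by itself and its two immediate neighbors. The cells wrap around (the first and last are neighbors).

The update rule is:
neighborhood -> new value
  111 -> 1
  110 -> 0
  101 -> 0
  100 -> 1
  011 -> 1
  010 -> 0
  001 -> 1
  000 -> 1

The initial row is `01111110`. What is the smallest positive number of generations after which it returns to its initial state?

generation 1: 11111101
generation 2: 11111001
generation 3: 11110111
generation 4: 11100111
generation 5: 11011111
generation 6: 10011111
generation 7: 01111111
generation 8: 01111110

8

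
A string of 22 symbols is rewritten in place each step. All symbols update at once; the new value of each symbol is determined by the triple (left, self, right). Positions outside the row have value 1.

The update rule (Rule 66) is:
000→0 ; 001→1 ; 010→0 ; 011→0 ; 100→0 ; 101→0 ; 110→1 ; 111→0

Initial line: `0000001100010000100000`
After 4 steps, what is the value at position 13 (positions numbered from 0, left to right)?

0

0000010100100001000001
0000100001000010000010
0001000010000100000100
0010000100001000001001
position 13 holds 0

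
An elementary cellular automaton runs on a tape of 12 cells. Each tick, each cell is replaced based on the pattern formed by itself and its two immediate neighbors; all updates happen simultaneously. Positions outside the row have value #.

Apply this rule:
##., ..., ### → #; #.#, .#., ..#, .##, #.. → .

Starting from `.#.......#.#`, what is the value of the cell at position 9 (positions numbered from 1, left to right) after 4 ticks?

.

...#####....
.#..####.##.
.....###..#.
.###..##....
position 9 holds .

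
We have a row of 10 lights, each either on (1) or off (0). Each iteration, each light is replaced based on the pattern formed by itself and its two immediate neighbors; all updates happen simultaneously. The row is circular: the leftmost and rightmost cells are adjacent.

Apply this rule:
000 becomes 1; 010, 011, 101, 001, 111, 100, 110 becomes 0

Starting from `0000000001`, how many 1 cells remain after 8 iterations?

0111111100
0000000001  (repeats iteration 0; period 2)
iteration 8: 0000000001
count of 1: 1

1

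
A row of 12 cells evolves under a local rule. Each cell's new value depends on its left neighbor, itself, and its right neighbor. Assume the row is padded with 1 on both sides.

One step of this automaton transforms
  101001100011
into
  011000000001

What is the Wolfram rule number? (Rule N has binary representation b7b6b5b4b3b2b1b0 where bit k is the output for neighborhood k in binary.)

164

position 11: 111 → 1  (bit 7 = 1)
position 0: 110 → 0  (bit 6 = 0)
position 1: 101 → 1  (bit 5 = 1)
position 3: 100 → 0  (bit 4 = 0)
position 5: 011 → 0  (bit 3 = 0)
position 2: 010 → 1  (bit 2 = 1)
position 4: 001 → 0  (bit 1 = 0)
position 8: 000 → 0  (bit 0 = 0)
bits b7..b0 = 10100100 = 164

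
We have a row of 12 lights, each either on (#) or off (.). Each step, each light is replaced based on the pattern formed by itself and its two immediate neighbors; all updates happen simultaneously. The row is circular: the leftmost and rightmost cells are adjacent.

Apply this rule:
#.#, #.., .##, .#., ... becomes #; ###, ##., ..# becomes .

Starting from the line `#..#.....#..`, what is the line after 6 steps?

.##.######.#

##.#####.##.
#.##....##.#
.##.###.#.##
##.##..####.
#.##.#.#...#
.##.######.#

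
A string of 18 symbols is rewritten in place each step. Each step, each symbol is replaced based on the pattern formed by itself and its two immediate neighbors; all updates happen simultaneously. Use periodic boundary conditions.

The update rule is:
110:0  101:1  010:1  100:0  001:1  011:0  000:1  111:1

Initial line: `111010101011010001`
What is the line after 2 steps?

step 1: 110111111100110110
step 2: 001011111001001001

001011111001001001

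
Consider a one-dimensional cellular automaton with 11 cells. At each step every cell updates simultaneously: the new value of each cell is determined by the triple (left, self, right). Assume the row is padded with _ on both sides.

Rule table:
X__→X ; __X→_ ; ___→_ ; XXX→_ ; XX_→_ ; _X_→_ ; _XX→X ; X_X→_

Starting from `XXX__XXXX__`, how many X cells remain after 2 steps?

3

step 1: X__X_X___X_
step 2: _X____X___X
count of X: 3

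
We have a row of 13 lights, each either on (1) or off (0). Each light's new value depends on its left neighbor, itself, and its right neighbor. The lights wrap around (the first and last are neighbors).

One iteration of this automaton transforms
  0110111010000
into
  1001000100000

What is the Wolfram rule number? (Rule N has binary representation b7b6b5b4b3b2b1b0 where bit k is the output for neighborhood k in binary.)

position 5: 111 → 0  (bit 7 = 0)
position 2: 110 → 0  (bit 6 = 0)
position 3: 101 → 1  (bit 5 = 1)
position 9: 100 → 0  (bit 4 = 0)
position 1: 011 → 0  (bit 3 = 0)
position 8: 010 → 0  (bit 2 = 0)
position 0: 001 → 1  (bit 1 = 1)
position 10: 000 → 0  (bit 0 = 0)
bits b7..b0 = 00100010 = 34

34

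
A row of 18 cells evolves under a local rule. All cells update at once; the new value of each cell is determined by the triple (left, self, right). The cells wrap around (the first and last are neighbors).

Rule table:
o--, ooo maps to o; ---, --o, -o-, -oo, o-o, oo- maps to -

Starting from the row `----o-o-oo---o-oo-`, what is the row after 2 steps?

----------o------o
o----------o------

o----------o------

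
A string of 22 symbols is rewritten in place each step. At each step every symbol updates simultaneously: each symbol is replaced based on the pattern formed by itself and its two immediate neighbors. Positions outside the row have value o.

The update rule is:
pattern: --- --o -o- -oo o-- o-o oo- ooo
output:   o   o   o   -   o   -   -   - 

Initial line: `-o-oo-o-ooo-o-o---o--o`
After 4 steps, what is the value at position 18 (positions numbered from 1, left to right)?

-

-o----o-----o-ooooooo-
-oooooooooooo---------
-------------ooooooooo
ooooooooooooo---------
position 18 holds -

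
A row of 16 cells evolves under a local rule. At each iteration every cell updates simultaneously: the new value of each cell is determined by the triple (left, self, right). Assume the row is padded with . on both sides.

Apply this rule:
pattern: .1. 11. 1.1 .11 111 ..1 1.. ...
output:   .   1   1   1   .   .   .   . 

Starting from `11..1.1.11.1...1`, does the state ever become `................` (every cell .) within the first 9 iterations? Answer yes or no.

11...1.1111.....
11....11..1.....
11....11........
11....11........  (fixed point — unchanged through iteration 9)
iteration 9 is 11....11........, still not uniform .

no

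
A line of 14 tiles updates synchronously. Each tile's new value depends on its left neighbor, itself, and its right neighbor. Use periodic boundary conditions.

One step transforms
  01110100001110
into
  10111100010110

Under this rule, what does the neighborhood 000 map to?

0

At position 7 the neighborhood is 000; the next row has 0 there.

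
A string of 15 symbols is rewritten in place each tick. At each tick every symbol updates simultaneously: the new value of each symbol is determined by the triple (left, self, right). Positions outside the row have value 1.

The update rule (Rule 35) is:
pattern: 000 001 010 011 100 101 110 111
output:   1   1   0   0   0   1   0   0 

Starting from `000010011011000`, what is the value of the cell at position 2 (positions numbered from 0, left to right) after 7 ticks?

tick 1: 011100100100011
tick 2: 100001001001100
tick 3: 001110010010001
tick 4: 010000100100110
tick 5: 100111001001001
tick 6: 001000010010010
tick 7: 010011100100101
position 2 holds 0

0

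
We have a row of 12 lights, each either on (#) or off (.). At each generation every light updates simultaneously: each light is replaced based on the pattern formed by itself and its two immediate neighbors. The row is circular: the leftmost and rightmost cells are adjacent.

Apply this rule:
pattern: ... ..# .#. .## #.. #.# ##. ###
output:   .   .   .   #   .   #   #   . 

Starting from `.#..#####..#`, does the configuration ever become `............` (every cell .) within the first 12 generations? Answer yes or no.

generation 1: #...#...#...
generation 2: ............
all cells are . at generation 2

yes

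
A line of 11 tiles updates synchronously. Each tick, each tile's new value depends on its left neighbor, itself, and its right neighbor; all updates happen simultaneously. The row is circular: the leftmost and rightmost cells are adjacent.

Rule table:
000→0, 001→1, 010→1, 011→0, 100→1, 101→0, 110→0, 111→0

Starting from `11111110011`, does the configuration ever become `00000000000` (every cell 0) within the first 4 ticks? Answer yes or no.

00000001100
00000010010
00000111111
10001000000
tick 4 is 10001000000, still not uniform 0

no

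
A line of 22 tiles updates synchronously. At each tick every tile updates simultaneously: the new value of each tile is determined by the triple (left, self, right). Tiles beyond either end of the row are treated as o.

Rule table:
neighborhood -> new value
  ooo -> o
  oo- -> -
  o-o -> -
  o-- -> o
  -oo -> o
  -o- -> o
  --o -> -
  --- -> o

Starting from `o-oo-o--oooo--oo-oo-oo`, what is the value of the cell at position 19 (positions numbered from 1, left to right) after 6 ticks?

tick 1: --o--oo-ooo-o-o--o--oo
tick 2: o-oo-o--oo--o-oo-oo-oo
tick 3: --o--oo-o-o-o-o--o--oo
tick 4: o-oo-o--o-o-o-oo-oo-oo
tick 5: --o--oo-o-o-o-o--o--oo  (repeats tick 3; period 2)
tick 6: o-oo-o--o-o-o-oo-oo-oo
position 19 holds o

o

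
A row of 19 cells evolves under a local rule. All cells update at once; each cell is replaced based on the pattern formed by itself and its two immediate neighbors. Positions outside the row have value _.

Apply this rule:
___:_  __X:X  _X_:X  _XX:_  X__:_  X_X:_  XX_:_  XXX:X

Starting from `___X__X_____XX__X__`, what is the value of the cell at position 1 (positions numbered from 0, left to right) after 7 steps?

__XX_XX____X___XX__
_X________XX__X____
XX_______X___XX____
________XX__X______
_______X___XX______
______XX__X________
_____X___XX________
position 1 holds _

_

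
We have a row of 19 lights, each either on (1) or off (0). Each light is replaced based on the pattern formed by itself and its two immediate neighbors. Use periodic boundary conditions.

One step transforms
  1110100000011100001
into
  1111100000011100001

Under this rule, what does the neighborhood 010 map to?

At position 4 the neighborhood is 010; the next row has 1 there.

1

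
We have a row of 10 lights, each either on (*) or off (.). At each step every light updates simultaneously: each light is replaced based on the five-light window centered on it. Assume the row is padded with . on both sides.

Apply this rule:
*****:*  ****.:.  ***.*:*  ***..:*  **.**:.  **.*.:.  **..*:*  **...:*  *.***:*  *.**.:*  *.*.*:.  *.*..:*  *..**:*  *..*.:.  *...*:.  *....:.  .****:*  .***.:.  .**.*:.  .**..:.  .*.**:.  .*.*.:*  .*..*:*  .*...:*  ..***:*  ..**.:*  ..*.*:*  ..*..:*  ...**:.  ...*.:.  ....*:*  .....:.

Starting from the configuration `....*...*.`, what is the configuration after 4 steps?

*..**.*.*.

step 1: ..*.**..**
step 2: *.*.*.***.
step 3: **.*..*.**
step 4: *..**.*.*.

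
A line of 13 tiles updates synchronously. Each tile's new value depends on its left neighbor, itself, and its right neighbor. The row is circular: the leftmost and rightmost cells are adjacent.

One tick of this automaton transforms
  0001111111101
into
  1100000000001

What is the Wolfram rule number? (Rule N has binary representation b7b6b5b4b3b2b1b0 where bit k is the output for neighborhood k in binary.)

position 4: 111 → 0  (bit 7 = 0)
position 10: 110 → 0  (bit 6 = 0)
position 11: 101 → 0  (bit 5 = 0)
position 0: 100 → 1  (bit 4 = 1)
position 3: 011 → 0  (bit 3 = 0)
position 12: 010 → 1  (bit 2 = 1)
position 2: 001 → 0  (bit 1 = 0)
position 1: 000 → 1  (bit 0 = 1)
bits b7..b0 = 00010101 = 21

21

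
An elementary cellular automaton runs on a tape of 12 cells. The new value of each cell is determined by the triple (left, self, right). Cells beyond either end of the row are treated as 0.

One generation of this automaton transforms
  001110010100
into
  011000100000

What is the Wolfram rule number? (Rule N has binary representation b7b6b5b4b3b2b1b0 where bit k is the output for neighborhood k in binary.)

position 3: 111 → 0  (bit 7 = 0)
position 4: 110 → 0  (bit 6 = 0)
position 8: 101 → 0  (bit 5 = 0)
position 5: 100 → 0  (bit 4 = 0)
position 2: 011 → 1  (bit 3 = 1)
position 7: 010 → 0  (bit 2 = 0)
position 1: 001 → 1  (bit 1 = 1)
position 0: 000 → 0  (bit 0 = 0)
bits b7..b0 = 00001010 = 10

10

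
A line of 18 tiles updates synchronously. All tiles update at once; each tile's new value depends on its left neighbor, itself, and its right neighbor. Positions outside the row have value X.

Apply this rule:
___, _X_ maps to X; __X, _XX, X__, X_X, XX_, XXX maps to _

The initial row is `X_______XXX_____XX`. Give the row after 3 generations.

__XXXXX_____XXX___
________XXX_____X_
_XXXXXX_____XXX_X_

_XXXXXX_____XXX_X_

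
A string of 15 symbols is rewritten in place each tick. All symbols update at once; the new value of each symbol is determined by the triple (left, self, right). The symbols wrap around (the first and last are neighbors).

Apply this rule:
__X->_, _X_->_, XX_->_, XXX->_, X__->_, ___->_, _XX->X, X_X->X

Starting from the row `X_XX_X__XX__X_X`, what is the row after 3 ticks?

X_X___________X

tick 1: _XX_X___X____XX
tick 2: XX_X_________X_
tick 3: X_X___________X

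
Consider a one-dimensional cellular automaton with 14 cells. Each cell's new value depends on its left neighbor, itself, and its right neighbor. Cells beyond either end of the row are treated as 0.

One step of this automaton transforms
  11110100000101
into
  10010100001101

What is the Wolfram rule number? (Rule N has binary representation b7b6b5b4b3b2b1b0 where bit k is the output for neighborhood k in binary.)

78

position 1: 111 → 0  (bit 7 = 0)
position 3: 110 → 1  (bit 6 = 1)
position 4: 101 → 0  (bit 5 = 0)
position 6: 100 → 0  (bit 4 = 0)
position 0: 011 → 1  (bit 3 = 1)
position 5: 010 → 1  (bit 2 = 1)
position 10: 001 → 1  (bit 1 = 1)
position 7: 000 → 0  (bit 0 = 0)
bits b7..b0 = 01001110 = 78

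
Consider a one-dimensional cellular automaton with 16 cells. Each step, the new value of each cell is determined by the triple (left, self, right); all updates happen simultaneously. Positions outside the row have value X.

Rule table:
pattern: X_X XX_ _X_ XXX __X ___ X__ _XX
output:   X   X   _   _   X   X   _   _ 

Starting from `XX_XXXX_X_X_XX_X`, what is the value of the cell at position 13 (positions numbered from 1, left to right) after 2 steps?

X

_XX___XX_X_X_XX_
X_X_XX_XX_X_X_XX
position 13 holds X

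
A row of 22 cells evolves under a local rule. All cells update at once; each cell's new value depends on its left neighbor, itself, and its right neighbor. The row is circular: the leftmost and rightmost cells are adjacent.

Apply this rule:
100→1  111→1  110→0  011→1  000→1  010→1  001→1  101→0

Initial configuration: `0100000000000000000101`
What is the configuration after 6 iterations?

1111111111111110011001

0111111111111111111101
0111111111111111111001
0111111111111111110111
0111111111111111100110
1111111111111111011101
1111111111111110011001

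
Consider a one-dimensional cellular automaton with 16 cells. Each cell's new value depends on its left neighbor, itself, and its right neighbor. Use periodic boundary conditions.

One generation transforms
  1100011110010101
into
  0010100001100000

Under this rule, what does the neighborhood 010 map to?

0

At position 11 the neighborhood is 010; the next row has 0 there.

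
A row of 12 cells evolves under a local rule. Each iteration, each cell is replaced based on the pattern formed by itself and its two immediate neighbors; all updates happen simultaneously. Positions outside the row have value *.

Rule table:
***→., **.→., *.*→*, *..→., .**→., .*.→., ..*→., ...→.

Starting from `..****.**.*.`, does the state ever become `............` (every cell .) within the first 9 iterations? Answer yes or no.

......*..*.*
..........*.
...........*
............
all cells are . at iteration 4

yes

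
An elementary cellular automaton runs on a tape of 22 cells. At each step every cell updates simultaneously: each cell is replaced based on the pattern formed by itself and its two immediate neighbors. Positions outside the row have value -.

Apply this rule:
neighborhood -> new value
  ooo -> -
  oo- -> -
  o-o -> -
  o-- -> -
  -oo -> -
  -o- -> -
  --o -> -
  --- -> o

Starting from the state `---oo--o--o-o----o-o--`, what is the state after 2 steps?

---oooooooooo----ooo--

oo------------oo-----o
---oooooooooo----ooo--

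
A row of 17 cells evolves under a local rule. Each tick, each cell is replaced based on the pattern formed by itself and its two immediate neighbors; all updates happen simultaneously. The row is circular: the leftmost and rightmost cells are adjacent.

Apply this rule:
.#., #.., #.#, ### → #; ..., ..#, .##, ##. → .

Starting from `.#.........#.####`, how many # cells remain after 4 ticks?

###........##.##.
.#.#.........#..#
#####........##.#
####.#.........#.
count of #: 6

6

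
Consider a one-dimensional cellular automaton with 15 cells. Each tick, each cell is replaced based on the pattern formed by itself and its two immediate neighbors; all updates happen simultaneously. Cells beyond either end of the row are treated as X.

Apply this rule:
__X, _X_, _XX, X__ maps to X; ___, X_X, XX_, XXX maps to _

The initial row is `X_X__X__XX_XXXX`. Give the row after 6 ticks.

__XXXXXXX__X___
XXX______XXXX_X
___X____XX____X
X_XXX__XX_X__XX
__X__XXX__XXXX_
XXXXXX__XXX____

XXXXXX__XXX____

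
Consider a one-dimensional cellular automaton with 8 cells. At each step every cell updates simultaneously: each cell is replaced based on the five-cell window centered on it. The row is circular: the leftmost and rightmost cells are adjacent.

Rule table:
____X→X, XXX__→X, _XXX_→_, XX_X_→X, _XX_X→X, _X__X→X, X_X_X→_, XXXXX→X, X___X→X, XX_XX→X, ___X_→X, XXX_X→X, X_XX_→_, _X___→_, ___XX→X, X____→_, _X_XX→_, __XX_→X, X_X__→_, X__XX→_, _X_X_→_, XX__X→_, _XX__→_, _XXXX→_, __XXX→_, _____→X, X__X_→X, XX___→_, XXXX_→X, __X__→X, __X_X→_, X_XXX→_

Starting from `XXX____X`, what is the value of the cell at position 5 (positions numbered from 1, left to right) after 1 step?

step 1: _XX__XX_
position 5 holds _

_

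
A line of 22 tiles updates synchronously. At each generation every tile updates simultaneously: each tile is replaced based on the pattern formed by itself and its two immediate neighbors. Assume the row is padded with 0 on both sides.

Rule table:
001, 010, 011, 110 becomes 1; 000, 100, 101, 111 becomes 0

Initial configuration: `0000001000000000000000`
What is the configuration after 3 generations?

0000011000000000000000
0000111000000000000000
0001101000000000000000

0001101000000000000000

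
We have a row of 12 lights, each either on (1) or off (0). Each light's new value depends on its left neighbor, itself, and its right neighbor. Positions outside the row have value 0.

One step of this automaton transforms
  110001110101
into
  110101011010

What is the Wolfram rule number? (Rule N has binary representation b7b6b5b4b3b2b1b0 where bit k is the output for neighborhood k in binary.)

105

position 6: 111 → 0  (bit 7 = 0)
position 1: 110 → 1  (bit 6 = 1)
position 8: 101 → 1  (bit 5 = 1)
position 2: 100 → 0  (bit 4 = 0)
position 0: 011 → 1  (bit 3 = 1)
position 9: 010 → 0  (bit 2 = 0)
position 4: 001 → 0  (bit 1 = 0)
position 3: 000 → 1  (bit 0 = 1)
bits b7..b0 = 01101001 = 105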